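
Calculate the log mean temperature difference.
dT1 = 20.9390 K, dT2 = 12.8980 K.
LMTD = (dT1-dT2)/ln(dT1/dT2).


dT1/dT2 = 1.6234
ln(dT1/dT2) = 0.4845
LMTD = 8.0410 / 0.4845 = 16.5951 K

16.5951 K


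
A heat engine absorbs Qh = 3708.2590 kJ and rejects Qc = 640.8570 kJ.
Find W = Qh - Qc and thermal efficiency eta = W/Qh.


W = 3708.2590 - 640.8570 = 3067.4020 kJ
eta = 3067.4020 / 3708.2590 = 0.8272 = 82.7181%

W = 3067.4020 kJ, eta = 82.7181%


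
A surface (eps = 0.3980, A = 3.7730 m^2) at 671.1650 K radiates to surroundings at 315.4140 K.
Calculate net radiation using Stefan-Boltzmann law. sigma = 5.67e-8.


T^4 = 2.0292e+11
Tsurr^4 = 9.8975e+09
Q = 0.3980 * 5.67e-8 * 3.7730 * 1.9302e+11 = 16434.3645 W

16434.3645 W


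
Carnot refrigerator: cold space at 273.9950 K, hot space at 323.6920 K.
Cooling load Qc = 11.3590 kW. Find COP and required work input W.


COP = 273.9950 / 49.6970 = 5.5133
W = 11.3590 / 5.5133 = 2.0603 kW

COP = 5.5133, W = 2.0603 kW


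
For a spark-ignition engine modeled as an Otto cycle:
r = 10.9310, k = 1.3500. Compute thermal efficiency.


r^(k-1) = 2.3096
eta = 1 - 1/2.3096 = 0.5670 = 56.7019%

56.7019%


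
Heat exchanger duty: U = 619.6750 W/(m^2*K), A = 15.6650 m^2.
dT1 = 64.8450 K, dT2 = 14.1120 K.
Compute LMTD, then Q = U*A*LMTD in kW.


LMTD = 33.2681 K
Q = 619.6750 * 15.6650 * 33.2681 = 322940.4098 W = 322.9404 kW

322.9404 kW


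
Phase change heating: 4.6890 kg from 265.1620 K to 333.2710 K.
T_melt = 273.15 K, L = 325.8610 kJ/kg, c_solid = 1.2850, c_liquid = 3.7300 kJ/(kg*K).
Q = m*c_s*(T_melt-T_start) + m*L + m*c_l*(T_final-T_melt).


Q1 (sensible, solid) = 4.6890 * 1.2850 * 7.9880 = 48.1306 kJ
Q2 (latent) = 4.6890 * 325.8610 = 1527.9622 kJ
Q3 (sensible, liquid) = 4.6890 * 3.7300 * 60.1210 = 1051.5145 kJ
Q_total = 2627.6073 kJ

2627.6073 kJ


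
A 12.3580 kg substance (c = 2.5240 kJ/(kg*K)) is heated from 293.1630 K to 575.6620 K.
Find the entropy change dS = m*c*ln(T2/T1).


T2/T1 = 1.9636
ln(T2/T1) = 0.6748
dS = 12.3580 * 2.5240 * 0.6748 = 21.0478 kJ/K

21.0478 kJ/K


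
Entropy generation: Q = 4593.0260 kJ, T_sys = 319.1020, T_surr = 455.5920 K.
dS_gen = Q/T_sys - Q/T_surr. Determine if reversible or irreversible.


dS_sys = 4593.0260/319.1020 = 14.3936 kJ/K
dS_surr = -4593.0260/455.5920 = -10.0814 kJ/K
dS_gen = 14.3936 - 10.0814 = 4.3122 kJ/K (irreversible)

dS_gen = 4.3122 kJ/K, irreversible


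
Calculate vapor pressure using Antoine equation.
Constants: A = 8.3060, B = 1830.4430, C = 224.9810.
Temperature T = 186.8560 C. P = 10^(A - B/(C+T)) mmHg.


C+T = 411.8370
B/(C+T) = 4.4446
log10(P) = 8.3060 - 4.4446 = 3.8614
P = 10^3.8614 = 7268.0645 mmHg

7268.0645 mmHg


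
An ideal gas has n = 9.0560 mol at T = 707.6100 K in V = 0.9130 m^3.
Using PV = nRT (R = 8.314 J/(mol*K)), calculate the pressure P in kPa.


P = nRT/V = 9.0560 * 8.314 * 707.6100 / 0.9130
= 53277.0778 / 0.9130 = 58353.8639 Pa = 58.3539 kPa

58.3539 kPa


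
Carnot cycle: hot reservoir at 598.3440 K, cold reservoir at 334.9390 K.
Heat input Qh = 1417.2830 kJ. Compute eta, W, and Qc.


eta = 1 - 334.9390/598.3440 = 0.4402
W = 0.4402 * 1417.2830 = 623.9211 kJ
Qc = 1417.2830 - 623.9211 = 793.3619 kJ

eta = 44.0223%, W = 623.9211 kJ, Qc = 793.3619 kJ


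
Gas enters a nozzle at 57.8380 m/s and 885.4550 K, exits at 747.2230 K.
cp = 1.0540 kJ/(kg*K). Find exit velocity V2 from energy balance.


dT = 138.2320 K
2*cp*1000*dT = 291393.0560
V1^2 = 3345.2342
V2 = sqrt(294738.2902) = 542.8980 m/s

542.8980 m/s


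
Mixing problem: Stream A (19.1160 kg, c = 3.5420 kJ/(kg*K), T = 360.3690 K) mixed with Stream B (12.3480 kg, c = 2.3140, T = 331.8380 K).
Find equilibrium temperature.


num = 33881.8759
den = 96.2821
Tf = 351.9020 K

351.9020 K


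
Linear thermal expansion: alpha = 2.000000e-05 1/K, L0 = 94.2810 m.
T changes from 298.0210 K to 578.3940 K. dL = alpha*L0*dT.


dT = 280.3730 K
dL = 2.000000e-05 * 94.2810 * 280.3730 = 0.528677 m
L_final = 94.809677 m

dL = 0.528677 m


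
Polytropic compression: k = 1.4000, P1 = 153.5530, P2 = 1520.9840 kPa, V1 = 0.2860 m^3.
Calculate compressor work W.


(k-1)/k = 0.2857
(P2/P1)^exp = 1.9255
W = 3.5000 * 153.5530 * 0.2860 * (1.9255 - 1) = 142.2484 kJ

142.2484 kJ


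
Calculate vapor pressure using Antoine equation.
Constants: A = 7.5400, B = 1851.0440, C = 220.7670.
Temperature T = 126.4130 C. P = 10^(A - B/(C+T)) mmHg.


C+T = 347.1800
B/(C+T) = 5.3317
log10(P) = 7.5400 - 5.3317 = 2.2083
P = 10^2.2083 = 161.5641 mmHg

161.5641 mmHg


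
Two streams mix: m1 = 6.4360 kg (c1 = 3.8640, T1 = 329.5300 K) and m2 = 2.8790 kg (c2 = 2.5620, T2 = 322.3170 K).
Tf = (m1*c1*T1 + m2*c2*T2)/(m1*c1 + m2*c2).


num = 10572.3936
den = 32.2447
Tf = 327.8800 K

327.8800 K


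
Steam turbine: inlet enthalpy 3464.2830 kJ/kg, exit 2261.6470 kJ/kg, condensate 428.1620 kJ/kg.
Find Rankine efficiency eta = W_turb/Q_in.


W = 1202.6360 kJ/kg
Q_in = 3036.1210 kJ/kg
eta = 0.3961 = 39.6109%

eta = 39.6109%


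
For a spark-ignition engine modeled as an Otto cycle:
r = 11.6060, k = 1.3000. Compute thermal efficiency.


r^(k-1) = 2.0864
eta = 1 - 1/2.0864 = 0.5207 = 52.0713%

52.0713%


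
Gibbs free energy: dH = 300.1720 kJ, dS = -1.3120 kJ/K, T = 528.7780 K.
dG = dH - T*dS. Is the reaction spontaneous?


T*dS = 528.7780 * -1.3120 = -693.7567 kJ
dG = 300.1720 + 693.7567 = 993.9287 kJ (non-spontaneous)

dG = 993.9287 kJ, non-spontaneous


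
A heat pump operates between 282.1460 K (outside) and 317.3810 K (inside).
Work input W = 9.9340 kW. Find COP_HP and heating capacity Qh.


COP = 317.3810 / 35.2350 = 9.0075
Qh = 9.0075 * 9.9340 = 89.4810 kW

COP = 9.0075, Qh = 89.4810 kW


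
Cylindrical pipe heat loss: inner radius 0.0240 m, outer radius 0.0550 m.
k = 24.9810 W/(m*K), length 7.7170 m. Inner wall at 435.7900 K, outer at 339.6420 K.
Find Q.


dT = 96.1480 K
ln(ro/ri) = 0.8293
Q = 2*pi*24.9810*7.7170*96.1480 / 0.8293 = 140435.7213 W

140435.7213 W


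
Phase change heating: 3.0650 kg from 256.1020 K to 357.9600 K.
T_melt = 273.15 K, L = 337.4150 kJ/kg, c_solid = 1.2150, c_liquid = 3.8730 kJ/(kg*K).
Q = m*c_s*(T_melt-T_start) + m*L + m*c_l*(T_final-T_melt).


Q1 (sensible, solid) = 3.0650 * 1.2150 * 17.0480 = 63.4863 kJ
Q2 (latent) = 3.0650 * 337.4150 = 1034.1770 kJ
Q3 (sensible, liquid) = 3.0650 * 3.8730 * 84.8100 = 1006.7579 kJ
Q_total = 2104.4212 kJ

2104.4212 kJ


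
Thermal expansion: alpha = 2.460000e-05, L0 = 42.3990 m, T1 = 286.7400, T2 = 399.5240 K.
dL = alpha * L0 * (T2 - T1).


dT = 112.7840 K
dL = 2.460000e-05 * 42.3990 * 112.7840 = 0.117635 m
L_final = 42.516635 m

dL = 0.117635 m


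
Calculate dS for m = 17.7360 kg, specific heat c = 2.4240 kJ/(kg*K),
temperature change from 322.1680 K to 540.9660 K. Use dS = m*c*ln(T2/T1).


T2/T1 = 1.6791
ln(T2/T1) = 0.5183
dS = 17.7360 * 2.4240 * 0.5183 = 22.2821 kJ/K

22.2821 kJ/K


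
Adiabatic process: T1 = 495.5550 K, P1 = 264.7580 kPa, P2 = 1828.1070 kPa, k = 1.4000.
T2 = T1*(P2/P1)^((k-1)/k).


(k-1)/k = 0.2857
(P2/P1)^exp = 1.7368
T2 = 495.5550 * 1.7368 = 860.6959 K

860.6959 K


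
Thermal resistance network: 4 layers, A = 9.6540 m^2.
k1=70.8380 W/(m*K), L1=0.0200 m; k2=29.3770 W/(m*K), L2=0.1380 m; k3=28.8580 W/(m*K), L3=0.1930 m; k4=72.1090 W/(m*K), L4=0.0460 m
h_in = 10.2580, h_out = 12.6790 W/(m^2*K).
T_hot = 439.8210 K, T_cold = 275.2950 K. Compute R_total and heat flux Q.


R_conv_in = 1/(10.2580*9.6540) = 0.0101
R_1 = 0.0200/(70.8380*9.6540) = 2.9245e-05
R_2 = 0.1380/(29.3770*9.6540) = 0.0005
R_3 = 0.1930/(28.8580*9.6540) = 0.0007
R_4 = 0.0460/(72.1090*9.6540) = 6.6079e-05
R_conv_out = 1/(12.6790*9.6540) = 0.0082
R_total = 0.0195 K/W
Q = 164.5260 / 0.0195 = 8418.9757 W

R_total = 0.0195 K/W, Q = 8418.9757 W


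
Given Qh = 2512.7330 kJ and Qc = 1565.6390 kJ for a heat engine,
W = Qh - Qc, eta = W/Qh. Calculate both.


W = 2512.7330 - 1565.6390 = 947.0940 kJ
eta = 947.0940 / 2512.7330 = 0.3769 = 37.6918%

W = 947.0940 kJ, eta = 37.6918%


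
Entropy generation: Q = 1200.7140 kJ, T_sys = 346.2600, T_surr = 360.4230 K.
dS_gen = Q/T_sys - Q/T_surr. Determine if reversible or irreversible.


dS_sys = 1200.7140/346.2600 = 3.4677 kJ/K
dS_surr = -1200.7140/360.4230 = -3.3314 kJ/K
dS_gen = 3.4677 - 3.3314 = 0.1363 kJ/K (irreversible)

dS_gen = 0.1363 kJ/K, irreversible


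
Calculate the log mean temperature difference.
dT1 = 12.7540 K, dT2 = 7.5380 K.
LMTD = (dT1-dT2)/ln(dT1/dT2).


dT1/dT2 = 1.6920
ln(dT1/dT2) = 0.5259
LMTD = 5.2160 / 0.5259 = 9.9185 K

9.9185 K


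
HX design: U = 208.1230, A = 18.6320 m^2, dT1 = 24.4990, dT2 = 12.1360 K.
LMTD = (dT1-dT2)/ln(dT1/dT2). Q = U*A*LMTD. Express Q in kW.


LMTD = 17.5997 K
Q = 208.1230 * 18.6320 * 17.5997 = 68247.1091 W = 68.2471 kW

68.2471 kW


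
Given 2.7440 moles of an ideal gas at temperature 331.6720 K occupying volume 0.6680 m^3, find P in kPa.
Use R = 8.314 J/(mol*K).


P = nRT/V = 2.7440 * 8.314 * 331.6720 / 0.6680
= 7566.6376 / 0.6680 = 11327.3019 Pa = 11.3273 kPa

11.3273 kPa


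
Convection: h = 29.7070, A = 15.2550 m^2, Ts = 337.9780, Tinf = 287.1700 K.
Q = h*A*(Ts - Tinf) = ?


dT = 50.8080 K
Q = 29.7070 * 15.2550 * 50.8080 = 23025.1839 W

23025.1839 W


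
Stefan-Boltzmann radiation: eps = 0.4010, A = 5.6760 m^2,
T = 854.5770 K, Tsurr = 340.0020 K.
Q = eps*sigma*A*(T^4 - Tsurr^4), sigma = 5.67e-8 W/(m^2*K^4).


T^4 = 5.3334e+11
Tsurr^4 = 1.3364e+10
Q = 0.4010 * 5.67e-8 * 5.6760 * 5.1998e+11 = 67104.8715 W

67104.8715 W


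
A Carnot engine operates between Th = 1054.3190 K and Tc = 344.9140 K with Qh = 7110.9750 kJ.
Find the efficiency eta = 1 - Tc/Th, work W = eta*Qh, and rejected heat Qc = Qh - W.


eta = 1 - 344.9140/1054.3190 = 0.6729
W = 0.6729 * 7110.9750 = 4784.6631 kJ
Qc = 7110.9750 - 4784.6631 = 2326.3119 kJ

eta = 67.2856%, W = 4784.6631 kJ, Qc = 2326.3119 kJ


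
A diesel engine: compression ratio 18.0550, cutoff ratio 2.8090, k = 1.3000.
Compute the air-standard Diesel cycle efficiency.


r^(k-1) = 2.3822
rc^k = 3.8293
eta = 0.4950 = 49.4973%

49.4973%


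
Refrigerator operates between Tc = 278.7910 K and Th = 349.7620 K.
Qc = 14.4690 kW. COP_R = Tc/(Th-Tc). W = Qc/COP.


COP = 278.7910 / 70.9710 = 3.9282
W = 14.4690 / 3.9282 = 3.6833 kW

COP = 3.9282, W = 3.6833 kW


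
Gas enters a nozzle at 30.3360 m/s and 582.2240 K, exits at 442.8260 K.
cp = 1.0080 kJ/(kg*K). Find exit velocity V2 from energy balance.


dT = 139.3980 K
2*cp*1000*dT = 281026.3680
V1^2 = 920.2729
V2 = sqrt(281946.6409) = 530.9865 m/s

530.9865 m/s


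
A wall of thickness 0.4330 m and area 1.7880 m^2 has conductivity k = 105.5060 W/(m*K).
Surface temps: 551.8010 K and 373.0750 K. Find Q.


dT = 178.7260 K
Q = 105.5060 * 1.7880 * 178.7260 / 0.4330 = 77865.3987 W

77865.3987 W


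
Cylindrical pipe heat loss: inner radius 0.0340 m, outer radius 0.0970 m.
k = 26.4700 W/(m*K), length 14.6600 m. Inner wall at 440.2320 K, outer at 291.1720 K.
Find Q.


dT = 149.0600 K
ln(ro/ri) = 1.0484
Q = 2*pi*26.4700*14.6600*149.0600 / 1.0484 = 346674.9083 W

346674.9083 W


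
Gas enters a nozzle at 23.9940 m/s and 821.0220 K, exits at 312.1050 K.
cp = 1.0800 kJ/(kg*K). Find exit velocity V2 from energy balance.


dT = 508.9170 K
2*cp*1000*dT = 1099260.7200
V1^2 = 575.7120
V2 = sqrt(1099836.4320) = 1048.7309 m/s

1048.7309 m/s


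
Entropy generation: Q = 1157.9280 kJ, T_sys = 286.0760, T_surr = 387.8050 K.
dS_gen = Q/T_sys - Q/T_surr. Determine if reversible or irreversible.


dS_sys = 1157.9280/286.0760 = 4.0476 kJ/K
dS_surr = -1157.9280/387.8050 = -2.9859 kJ/K
dS_gen = 4.0476 - 2.9859 = 1.0618 kJ/K (irreversible)

dS_gen = 1.0618 kJ/K, irreversible


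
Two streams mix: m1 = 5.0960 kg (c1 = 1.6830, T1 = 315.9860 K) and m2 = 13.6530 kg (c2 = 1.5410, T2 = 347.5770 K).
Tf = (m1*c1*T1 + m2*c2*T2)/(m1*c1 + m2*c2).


num = 10022.8428
den = 29.6158
Tf = 338.4284 K

338.4284 K


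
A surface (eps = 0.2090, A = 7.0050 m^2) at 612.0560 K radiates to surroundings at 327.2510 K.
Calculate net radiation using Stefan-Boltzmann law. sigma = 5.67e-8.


T^4 = 1.4033e+11
Tsurr^4 = 1.1469e+10
Q = 0.2090 * 5.67e-8 * 7.0050 * 1.2887e+11 = 10697.3079 W

10697.3079 W


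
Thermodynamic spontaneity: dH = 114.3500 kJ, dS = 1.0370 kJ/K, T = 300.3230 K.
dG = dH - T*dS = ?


T*dS = 300.3230 * 1.0370 = 311.4350 kJ
dG = 114.3500 - 311.4350 = -197.0850 kJ (spontaneous)

dG = -197.0850 kJ, spontaneous


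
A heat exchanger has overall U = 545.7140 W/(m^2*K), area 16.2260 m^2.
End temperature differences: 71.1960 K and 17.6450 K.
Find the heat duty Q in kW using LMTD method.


LMTD = 38.3882 K
Q = 545.7140 * 16.2260 * 38.3882 = 339918.5534 W = 339.9186 kW

339.9186 kW


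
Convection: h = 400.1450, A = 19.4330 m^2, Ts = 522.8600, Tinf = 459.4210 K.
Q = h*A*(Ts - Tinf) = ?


dT = 63.4390 K
Q = 400.1450 * 19.4330 * 63.4390 = 493302.7923 W

493302.7923 W


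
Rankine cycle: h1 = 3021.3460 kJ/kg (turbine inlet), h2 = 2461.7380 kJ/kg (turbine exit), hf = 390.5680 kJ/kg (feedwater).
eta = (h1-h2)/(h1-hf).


W = 559.6080 kJ/kg
Q_in = 2630.7780 kJ/kg
eta = 0.2127 = 21.2716%

eta = 21.2716%


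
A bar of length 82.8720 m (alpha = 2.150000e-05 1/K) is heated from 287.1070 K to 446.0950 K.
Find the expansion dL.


dT = 158.9880 K
dL = 2.150000e-05 * 82.8720 * 158.9880 = 0.283277 m
L_final = 83.155277 m

dL = 0.283277 m


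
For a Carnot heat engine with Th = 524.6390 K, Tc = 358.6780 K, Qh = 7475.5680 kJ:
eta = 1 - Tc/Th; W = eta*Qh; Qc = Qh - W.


eta = 1 - 358.6780/524.6390 = 0.3163
W = 0.3163 * 7475.5680 = 2364.7741 kJ
Qc = 7475.5680 - 2364.7741 = 5110.7939 kJ

eta = 31.6334%, W = 2364.7741 kJ, Qc = 5110.7939 kJ


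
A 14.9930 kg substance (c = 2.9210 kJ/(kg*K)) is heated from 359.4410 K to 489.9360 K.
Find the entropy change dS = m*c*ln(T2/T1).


T2/T1 = 1.3630
ln(T2/T1) = 0.3097
dS = 14.9930 * 2.9210 * 0.3097 = 13.5643 kJ/K

13.5643 kJ/K


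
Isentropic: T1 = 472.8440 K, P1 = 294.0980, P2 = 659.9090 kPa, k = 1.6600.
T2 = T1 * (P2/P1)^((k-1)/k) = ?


(k-1)/k = 0.3976
(P2/P1)^exp = 1.3790
T2 = 472.8440 * 1.3790 = 652.0320 K

652.0320 K


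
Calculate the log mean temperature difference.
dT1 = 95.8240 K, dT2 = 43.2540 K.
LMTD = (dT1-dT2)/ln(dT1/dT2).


dT1/dT2 = 2.2154
ln(dT1/dT2) = 0.7954
LMTD = 52.5700 / 0.7954 = 66.0906 K

66.0906 K


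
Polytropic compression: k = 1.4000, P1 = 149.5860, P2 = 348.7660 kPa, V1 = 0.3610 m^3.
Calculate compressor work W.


(k-1)/k = 0.2857
(P2/P1)^exp = 1.2736
W = 3.5000 * 149.5860 * 0.3610 * (1.2736 - 1) = 51.7153 kJ

51.7153 kJ


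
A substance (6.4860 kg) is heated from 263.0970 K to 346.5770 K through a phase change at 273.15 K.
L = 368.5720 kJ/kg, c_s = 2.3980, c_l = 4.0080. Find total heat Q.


Q1 (sensible, solid) = 6.4860 * 2.3980 * 10.0530 = 156.3586 kJ
Q2 (latent) = 6.4860 * 368.5720 = 2390.5580 kJ
Q3 (sensible, liquid) = 6.4860 * 4.0080 * 73.4270 = 1908.8001 kJ
Q_total = 4455.7167 kJ

4455.7167 kJ


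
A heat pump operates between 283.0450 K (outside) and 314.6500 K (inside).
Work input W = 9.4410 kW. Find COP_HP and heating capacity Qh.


COP = 314.6500 / 31.6050 = 9.9557
Qh = 9.9557 * 9.4410 = 93.9918 kW

COP = 9.9557, Qh = 93.9918 kW


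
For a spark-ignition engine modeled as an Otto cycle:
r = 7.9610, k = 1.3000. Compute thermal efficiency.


r^(k-1) = 1.8633
eta = 1 - 1/1.8633 = 0.4633 = 46.3327%

46.3327%


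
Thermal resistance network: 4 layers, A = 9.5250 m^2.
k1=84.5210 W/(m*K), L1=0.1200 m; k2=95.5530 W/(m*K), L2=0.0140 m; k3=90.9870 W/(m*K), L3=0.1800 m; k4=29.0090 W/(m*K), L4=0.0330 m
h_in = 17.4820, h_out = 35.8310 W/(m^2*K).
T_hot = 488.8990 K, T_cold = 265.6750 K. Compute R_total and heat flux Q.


R_conv_in = 1/(17.4820*9.5250) = 0.0060
R_1 = 0.1200/(84.5210*9.5250) = 0.0001
R_2 = 0.0140/(95.5530*9.5250) = 1.5382e-05
R_3 = 0.1800/(90.9870*9.5250) = 0.0002
R_4 = 0.0330/(29.0090*9.5250) = 0.0001
R_conv_out = 1/(35.8310*9.5250) = 0.0029
R_total = 0.0094 K/W
Q = 223.2240 / 0.0094 = 23679.0938 W

R_total = 0.0094 K/W, Q = 23679.0938 W


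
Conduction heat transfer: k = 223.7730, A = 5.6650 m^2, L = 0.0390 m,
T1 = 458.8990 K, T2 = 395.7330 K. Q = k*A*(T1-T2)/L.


dT = 63.1660 K
Q = 223.7730 * 5.6650 * 63.1660 / 0.0390 = 2053176.8904 W

2053176.8904 W


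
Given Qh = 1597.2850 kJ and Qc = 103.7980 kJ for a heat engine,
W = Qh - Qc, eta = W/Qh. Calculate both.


W = 1597.2850 - 103.7980 = 1493.4870 kJ
eta = 1493.4870 / 1597.2850 = 0.9350 = 93.5016%

W = 1493.4870 kJ, eta = 93.5016%


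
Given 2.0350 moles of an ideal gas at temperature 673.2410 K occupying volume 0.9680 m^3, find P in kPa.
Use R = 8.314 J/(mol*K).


P = nRT/V = 2.0350 * 8.314 * 673.2410 / 0.9680
= 11390.5577 / 0.9680 = 11767.1051 Pa = 11.7671 kPa

11.7671 kPa


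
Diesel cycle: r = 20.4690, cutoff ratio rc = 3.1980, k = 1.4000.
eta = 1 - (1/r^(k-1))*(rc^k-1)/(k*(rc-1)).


r^(k-1) = 3.3453
rc^k = 5.0913
eta = 0.6026 = 60.2563%

60.2563%


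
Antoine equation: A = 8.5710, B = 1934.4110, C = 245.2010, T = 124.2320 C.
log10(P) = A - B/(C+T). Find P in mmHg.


C+T = 369.4330
B/(C+T) = 5.2362
log10(P) = 8.5710 - 5.2362 = 3.3348
P = 10^3.3348 = 2161.9124 mmHg

2161.9124 mmHg


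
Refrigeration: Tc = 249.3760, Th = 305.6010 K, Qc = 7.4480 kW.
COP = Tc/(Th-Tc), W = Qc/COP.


COP = 249.3760 / 56.2250 = 4.4353
W = 7.4480 / 4.4353 = 1.6792 kW

COP = 4.4353, W = 1.6792 kW


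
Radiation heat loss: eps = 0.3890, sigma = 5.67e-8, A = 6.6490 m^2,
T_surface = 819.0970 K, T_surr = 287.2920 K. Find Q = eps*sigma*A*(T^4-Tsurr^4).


T^4 = 4.5013e+11
Tsurr^4 = 6.8123e+09
Q = 0.3890 * 5.67e-8 * 6.6490 * 4.4332e+11 = 65014.0908 W

65014.0908 W


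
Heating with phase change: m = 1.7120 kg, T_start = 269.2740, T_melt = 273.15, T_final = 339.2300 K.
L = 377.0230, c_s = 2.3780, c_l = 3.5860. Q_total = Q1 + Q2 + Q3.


Q1 (sensible, solid) = 1.7120 * 2.3780 * 3.8760 = 15.7797 kJ
Q2 (latent) = 1.7120 * 377.0230 = 645.4634 kJ
Q3 (sensible, liquid) = 1.7120 * 3.5860 * 66.0800 = 405.6805 kJ
Q_total = 1066.9235 kJ

1066.9235 kJ


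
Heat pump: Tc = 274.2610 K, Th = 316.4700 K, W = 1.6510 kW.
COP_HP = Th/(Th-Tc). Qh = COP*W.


COP = 316.4700 / 42.2090 = 7.4977
Qh = 7.4977 * 1.6510 = 12.3787 kW

COP = 7.4977, Qh = 12.3787 kW


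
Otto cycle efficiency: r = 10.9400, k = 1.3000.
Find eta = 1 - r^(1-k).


r^(k-1) = 2.0498
eta = 1 - 1/2.0498 = 0.5121 = 51.2140%

51.2140%


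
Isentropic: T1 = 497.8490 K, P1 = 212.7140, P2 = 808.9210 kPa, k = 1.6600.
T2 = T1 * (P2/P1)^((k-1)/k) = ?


(k-1)/k = 0.3976
(P2/P1)^exp = 1.7008
T2 = 497.8490 * 1.7008 = 846.7278 K

846.7278 K


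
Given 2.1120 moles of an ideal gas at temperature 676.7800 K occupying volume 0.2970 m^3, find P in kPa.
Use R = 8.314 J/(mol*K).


P = nRT/V = 2.1120 * 8.314 * 676.7800 / 0.2970
= 11883.6937 / 0.2970 = 40012.4368 Pa = 40.0124 kPa

40.0124 kPa


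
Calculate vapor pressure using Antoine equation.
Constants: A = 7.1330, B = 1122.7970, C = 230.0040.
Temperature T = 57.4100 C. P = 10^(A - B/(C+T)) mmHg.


C+T = 287.4140
B/(C+T) = 3.9065
log10(P) = 7.1330 - 3.9065 = 3.2265
P = 10^3.2265 = 1684.4207 mmHg

1684.4207 mmHg


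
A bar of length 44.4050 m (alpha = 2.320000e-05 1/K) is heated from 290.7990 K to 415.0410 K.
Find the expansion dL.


dT = 124.2420 K
dL = 2.320000e-05 * 44.4050 * 124.2420 = 0.127994 m
L_final = 44.532994 m

dL = 0.127994 m


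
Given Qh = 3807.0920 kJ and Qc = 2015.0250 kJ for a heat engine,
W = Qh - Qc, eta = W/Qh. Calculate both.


W = 3807.0920 - 2015.0250 = 1792.0670 kJ
eta = 1792.0670 / 3807.0920 = 0.4707 = 47.0718%

W = 1792.0670 kJ, eta = 47.0718%


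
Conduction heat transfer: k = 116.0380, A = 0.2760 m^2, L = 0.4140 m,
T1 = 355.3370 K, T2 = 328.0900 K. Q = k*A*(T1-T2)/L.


dT = 27.2470 K
Q = 116.0380 * 0.2760 * 27.2470 / 0.4140 = 2107.7916 W

2107.7916 W


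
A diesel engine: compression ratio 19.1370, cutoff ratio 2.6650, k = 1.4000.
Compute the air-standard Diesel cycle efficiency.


r^(k-1) = 3.2565
rc^k = 3.9444
eta = 0.6121 = 61.2119%

61.2119%


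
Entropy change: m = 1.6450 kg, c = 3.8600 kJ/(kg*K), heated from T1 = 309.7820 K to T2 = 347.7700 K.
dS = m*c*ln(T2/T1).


T2/T1 = 1.1226
ln(T2/T1) = 0.1157
dS = 1.6450 * 3.8600 * 0.1157 = 0.7345 kJ/K

0.7345 kJ/K


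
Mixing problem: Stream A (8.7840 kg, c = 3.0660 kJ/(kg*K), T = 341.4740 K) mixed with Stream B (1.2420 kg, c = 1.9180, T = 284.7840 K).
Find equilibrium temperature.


num = 9874.8903
den = 29.3139
Tf = 336.8672 K

336.8672 K


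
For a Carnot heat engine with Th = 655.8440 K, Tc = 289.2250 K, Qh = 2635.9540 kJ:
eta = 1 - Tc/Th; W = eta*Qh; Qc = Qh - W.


eta = 1 - 289.2250/655.8440 = 0.5590
W = 0.5590 * 2635.9540 = 1473.5071 kJ
Qc = 2635.9540 - 1473.5071 = 1162.4469 kJ

eta = 55.9003%, W = 1473.5071 kJ, Qc = 1162.4469 kJ


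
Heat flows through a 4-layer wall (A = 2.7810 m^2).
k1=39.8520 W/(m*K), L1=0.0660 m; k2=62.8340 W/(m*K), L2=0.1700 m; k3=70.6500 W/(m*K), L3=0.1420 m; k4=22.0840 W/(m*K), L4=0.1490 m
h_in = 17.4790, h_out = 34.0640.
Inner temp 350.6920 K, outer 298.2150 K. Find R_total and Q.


R_conv_in = 1/(17.4790*2.7810) = 0.0206
R_1 = 0.0660/(39.8520*2.7810) = 0.0006
R_2 = 0.1700/(62.8340*2.7810) = 0.0010
R_3 = 0.1420/(70.6500*2.7810) = 0.0007
R_4 = 0.1490/(22.0840*2.7810) = 0.0024
R_conv_out = 1/(34.0640*2.7810) = 0.0106
R_total = 0.0358 K/W
Q = 52.4770 / 0.0358 = 1463.9741 W

R_total = 0.0358 K/W, Q = 1463.9741 W


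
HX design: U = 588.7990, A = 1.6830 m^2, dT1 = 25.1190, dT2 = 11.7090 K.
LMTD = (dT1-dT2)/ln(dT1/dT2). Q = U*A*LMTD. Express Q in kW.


LMTD = 17.5692 K
Q = 588.7990 * 1.6830 * 17.5692 = 17410.1940 W = 17.4102 kW

17.4102 kW


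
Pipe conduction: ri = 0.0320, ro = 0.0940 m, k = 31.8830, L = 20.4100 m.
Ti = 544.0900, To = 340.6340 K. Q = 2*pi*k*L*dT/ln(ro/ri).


dT = 203.4560 K
ln(ro/ri) = 1.0776
Q = 2*pi*31.8830*20.4100*203.4560 / 1.0776 = 771989.7679 W

771989.7679 W


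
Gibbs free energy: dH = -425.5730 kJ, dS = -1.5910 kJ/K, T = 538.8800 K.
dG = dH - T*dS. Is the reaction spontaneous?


T*dS = 538.8800 * -1.5910 = -857.3581 kJ
dG = -425.5730 + 857.3581 = 431.7851 kJ (non-spontaneous)

dG = 431.7851 kJ, non-spontaneous


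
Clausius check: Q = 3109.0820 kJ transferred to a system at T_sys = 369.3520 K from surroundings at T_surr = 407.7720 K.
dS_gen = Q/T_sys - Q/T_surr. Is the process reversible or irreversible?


dS_sys = 3109.0820/369.3520 = 8.4177 kJ/K
dS_surr = -3109.0820/407.7720 = -7.6246 kJ/K
dS_gen = 8.4177 - 7.6246 = 0.7931 kJ/K (irreversible)

dS_gen = 0.7931 kJ/K, irreversible


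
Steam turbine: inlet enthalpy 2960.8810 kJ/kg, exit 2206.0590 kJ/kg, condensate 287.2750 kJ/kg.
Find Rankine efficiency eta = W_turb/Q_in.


W = 754.8220 kJ/kg
Q_in = 2673.6060 kJ/kg
eta = 0.2823 = 28.2324%

eta = 28.2324%


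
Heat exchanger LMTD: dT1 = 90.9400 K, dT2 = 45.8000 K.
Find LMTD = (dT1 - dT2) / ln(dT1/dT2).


dT1/dT2 = 1.9856
ln(dT1/dT2) = 0.6859
LMTD = 45.1400 / 0.6859 = 65.8098 K

65.8098 K


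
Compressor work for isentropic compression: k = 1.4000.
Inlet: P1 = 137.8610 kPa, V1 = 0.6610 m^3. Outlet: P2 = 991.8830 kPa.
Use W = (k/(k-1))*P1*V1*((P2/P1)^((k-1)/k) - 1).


(k-1)/k = 0.2857
(P2/P1)^exp = 1.7574
W = 3.5000 * 137.8610 * 0.6610 * (1.7574 - 1) = 241.5559 kJ

241.5559 kJ


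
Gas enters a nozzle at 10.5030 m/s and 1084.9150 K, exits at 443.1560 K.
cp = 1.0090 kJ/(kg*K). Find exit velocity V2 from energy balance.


dT = 641.7590 K
2*cp*1000*dT = 1295069.6620
V1^2 = 110.3130
V2 = sqrt(1295179.9750) = 1138.0597 m/s

1138.0597 m/s


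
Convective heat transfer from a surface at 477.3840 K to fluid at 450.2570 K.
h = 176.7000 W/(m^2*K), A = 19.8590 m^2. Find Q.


dT = 27.1270 K
Q = 176.7000 * 19.8590 * 27.1270 = 95190.9569 W

95190.9569 W


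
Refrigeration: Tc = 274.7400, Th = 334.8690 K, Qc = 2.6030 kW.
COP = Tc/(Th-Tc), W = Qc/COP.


COP = 274.7400 / 60.1290 = 4.5692
W = 2.6030 / 4.5692 = 0.5697 kW

COP = 4.5692, W = 0.5697 kW


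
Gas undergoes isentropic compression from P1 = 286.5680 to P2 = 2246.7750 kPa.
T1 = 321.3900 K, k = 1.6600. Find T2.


(k-1)/k = 0.3976
(P2/P1)^exp = 2.2677
T2 = 321.3900 * 2.2677 = 728.8029 K

728.8029 K


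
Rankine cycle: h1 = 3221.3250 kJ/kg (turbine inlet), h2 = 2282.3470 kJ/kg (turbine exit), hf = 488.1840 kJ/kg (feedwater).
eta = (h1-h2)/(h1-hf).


W = 938.9780 kJ/kg
Q_in = 2733.1410 kJ/kg
eta = 0.3436 = 34.3553%

eta = 34.3553%


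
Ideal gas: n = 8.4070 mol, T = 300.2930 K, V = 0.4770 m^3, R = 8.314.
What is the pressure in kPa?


P = nRT/V = 8.4070 * 8.314 * 300.2930 / 0.4770
= 20989.2189 / 0.4770 = 44002.5553 Pa = 44.0026 kPa

44.0026 kPa


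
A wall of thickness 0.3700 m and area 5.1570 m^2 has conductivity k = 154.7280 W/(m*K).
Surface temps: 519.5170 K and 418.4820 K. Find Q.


dT = 101.0350 K
Q = 154.7280 * 5.1570 * 101.0350 / 0.3700 = 217889.4312 W

217889.4312 W


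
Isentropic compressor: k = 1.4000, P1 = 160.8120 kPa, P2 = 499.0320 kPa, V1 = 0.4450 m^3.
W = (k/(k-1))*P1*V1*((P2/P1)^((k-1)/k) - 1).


(k-1)/k = 0.2857
(P2/P1)^exp = 1.3820
W = 3.5000 * 160.8120 * 0.4450 * (1.3820 - 1) = 95.6848 kJ

95.6848 kJ


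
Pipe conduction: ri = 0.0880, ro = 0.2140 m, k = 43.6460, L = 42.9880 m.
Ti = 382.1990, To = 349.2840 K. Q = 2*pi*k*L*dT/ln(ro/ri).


dT = 32.9150 K
ln(ro/ri) = 0.8886
Q = 2*pi*43.6460*42.9880*32.9150 / 0.8886 = 436656.5197 W

436656.5197 W


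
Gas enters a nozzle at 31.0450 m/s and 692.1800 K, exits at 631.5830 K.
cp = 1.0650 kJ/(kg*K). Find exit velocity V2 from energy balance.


dT = 60.5970 K
2*cp*1000*dT = 129071.6100
V1^2 = 963.7920
V2 = sqrt(130035.4020) = 360.6042 m/s

360.6042 m/s


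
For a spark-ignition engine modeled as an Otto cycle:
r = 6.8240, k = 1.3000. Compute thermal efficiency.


r^(k-1) = 1.7791
eta = 1 - 1/1.7791 = 0.4379 = 43.7933%

43.7933%


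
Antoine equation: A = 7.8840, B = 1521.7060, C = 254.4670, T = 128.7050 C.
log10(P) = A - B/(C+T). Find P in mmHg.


C+T = 383.1720
B/(C+T) = 3.9713
log10(P) = 7.8840 - 3.9713 = 3.9127
P = 10^3.9127 = 8178.2571 mmHg

8178.2571 mmHg


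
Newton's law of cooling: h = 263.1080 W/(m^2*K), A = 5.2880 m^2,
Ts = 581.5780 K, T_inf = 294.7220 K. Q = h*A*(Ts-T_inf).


dT = 286.8560 K
Q = 263.1080 * 5.2880 * 286.8560 = 399107.0855 W

399107.0855 W


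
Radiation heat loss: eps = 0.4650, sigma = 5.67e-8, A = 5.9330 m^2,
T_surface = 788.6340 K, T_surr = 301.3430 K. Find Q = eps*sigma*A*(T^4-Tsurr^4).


T^4 = 3.8681e+11
Tsurr^4 = 8.2460e+09
Q = 0.4650 * 5.67e-8 * 5.9330 * 3.7857e+11 = 59218.0408 W

59218.0408 W


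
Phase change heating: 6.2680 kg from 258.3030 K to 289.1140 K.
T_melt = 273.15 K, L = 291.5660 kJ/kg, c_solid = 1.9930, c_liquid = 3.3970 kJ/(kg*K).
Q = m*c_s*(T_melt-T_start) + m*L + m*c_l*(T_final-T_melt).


Q1 (sensible, solid) = 6.2680 * 1.9930 * 14.8470 = 185.4706 kJ
Q2 (latent) = 6.2680 * 291.5660 = 1827.5357 kJ
Q3 (sensible, liquid) = 6.2680 * 3.3970 * 15.9640 = 339.9118 kJ
Q_total = 2352.9181 kJ

2352.9181 kJ


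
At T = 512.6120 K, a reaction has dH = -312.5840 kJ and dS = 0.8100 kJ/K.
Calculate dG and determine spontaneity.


T*dS = 512.6120 * 0.8100 = 415.2157 kJ
dG = -312.5840 - 415.2157 = -727.7997 kJ (spontaneous)

dG = -727.7997 kJ, spontaneous


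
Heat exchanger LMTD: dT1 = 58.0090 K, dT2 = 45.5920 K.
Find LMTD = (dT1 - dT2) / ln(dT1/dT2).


dT1/dT2 = 1.2724
ln(dT1/dT2) = 0.2409
LMTD = 12.4170 / 0.2409 = 51.5515 K

51.5515 K


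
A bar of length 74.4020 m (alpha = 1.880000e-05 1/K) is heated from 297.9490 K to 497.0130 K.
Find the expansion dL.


dT = 199.0640 K
dL = 1.880000e-05 * 74.4020 * 199.0640 = 0.278442 m
L_final = 74.680442 m

dL = 0.278442 m


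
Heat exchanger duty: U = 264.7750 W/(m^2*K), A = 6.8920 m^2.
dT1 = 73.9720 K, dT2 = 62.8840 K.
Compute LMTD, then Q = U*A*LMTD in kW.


LMTD = 68.2780 K
Q = 264.7750 * 6.8920 * 68.2780 = 124595.7187 W = 124.5957 kW

124.5957 kW


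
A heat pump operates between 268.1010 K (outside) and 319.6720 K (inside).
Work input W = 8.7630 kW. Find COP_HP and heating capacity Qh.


COP = 319.6720 / 51.5710 = 6.1987
Qh = 6.1987 * 8.7630 = 54.3190 kW

COP = 6.1987, Qh = 54.3190 kW


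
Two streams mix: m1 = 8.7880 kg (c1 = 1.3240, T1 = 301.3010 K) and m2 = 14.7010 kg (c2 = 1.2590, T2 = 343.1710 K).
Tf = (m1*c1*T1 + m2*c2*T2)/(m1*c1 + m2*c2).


num = 9857.3318
den = 30.1439
Tf = 327.0095 K

327.0095 K


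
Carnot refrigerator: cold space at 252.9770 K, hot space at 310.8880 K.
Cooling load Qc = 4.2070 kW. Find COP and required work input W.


COP = 252.9770 / 57.9110 = 4.3684
W = 4.2070 / 4.3684 = 0.9631 kW

COP = 4.3684, W = 0.9631 kW


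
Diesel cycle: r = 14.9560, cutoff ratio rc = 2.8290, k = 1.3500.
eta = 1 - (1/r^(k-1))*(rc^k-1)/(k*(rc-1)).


r^(k-1) = 2.5774
rc^k = 4.0710
eta = 0.5174 = 51.7440%

51.7440%


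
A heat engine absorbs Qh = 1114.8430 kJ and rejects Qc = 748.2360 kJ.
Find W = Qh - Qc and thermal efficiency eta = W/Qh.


W = 1114.8430 - 748.2360 = 366.6070 kJ
eta = 366.6070 / 1114.8430 = 0.3288 = 32.8842%

W = 366.6070 kJ, eta = 32.8842%


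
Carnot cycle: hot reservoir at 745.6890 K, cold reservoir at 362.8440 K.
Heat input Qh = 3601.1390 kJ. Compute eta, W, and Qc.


eta = 1 - 362.8440/745.6890 = 0.5134
W = 0.5134 * 3601.1390 = 1848.8647 kJ
Qc = 3601.1390 - 1848.8647 = 1752.2743 kJ

eta = 51.3411%, W = 1848.8647 kJ, Qc = 1752.2743 kJ


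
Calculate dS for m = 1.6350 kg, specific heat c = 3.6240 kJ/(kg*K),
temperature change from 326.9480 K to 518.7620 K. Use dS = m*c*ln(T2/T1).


T2/T1 = 1.5867
ln(T2/T1) = 0.4616
dS = 1.6350 * 3.6240 * 0.4616 = 2.7354 kJ/K

2.7354 kJ/K


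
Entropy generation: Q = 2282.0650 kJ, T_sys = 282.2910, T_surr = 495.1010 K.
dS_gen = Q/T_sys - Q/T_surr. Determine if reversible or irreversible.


dS_sys = 2282.0650/282.2910 = 8.0841 kJ/K
dS_surr = -2282.0650/495.1010 = -4.6093 kJ/K
dS_gen = 8.0841 - 4.6093 = 3.4748 kJ/K (irreversible)

dS_gen = 3.4748 kJ/K, irreversible


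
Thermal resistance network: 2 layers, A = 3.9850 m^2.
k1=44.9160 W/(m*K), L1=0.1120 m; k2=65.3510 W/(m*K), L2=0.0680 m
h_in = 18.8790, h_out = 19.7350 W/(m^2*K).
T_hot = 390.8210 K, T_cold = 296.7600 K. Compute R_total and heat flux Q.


R_conv_in = 1/(18.8790*3.9850) = 0.0133
R_1 = 0.1120/(44.9160*3.9850) = 0.0006
R_2 = 0.0680/(65.3510*3.9850) = 0.0003
R_conv_out = 1/(19.7350*3.9850) = 0.0127
R_total = 0.0269 K/W
Q = 94.0610 / 0.0269 = 3497.4131 W

R_total = 0.0269 K/W, Q = 3497.4131 W


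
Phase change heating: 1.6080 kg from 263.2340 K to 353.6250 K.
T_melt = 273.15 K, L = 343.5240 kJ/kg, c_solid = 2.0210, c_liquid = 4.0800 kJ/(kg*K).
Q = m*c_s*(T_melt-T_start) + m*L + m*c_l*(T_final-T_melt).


Q1 (sensible, solid) = 1.6080 * 2.0210 * 9.9160 = 32.2247 kJ
Q2 (latent) = 1.6080 * 343.5240 = 552.3866 kJ
Q3 (sensible, liquid) = 1.6080 * 4.0800 * 80.4750 = 527.9675 kJ
Q_total = 1112.5788 kJ

1112.5788 kJ


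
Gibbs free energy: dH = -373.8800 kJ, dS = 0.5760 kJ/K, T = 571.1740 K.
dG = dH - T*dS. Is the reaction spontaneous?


T*dS = 571.1740 * 0.5760 = 328.9962 kJ
dG = -373.8800 - 328.9962 = -702.8762 kJ (spontaneous)

dG = -702.8762 kJ, spontaneous


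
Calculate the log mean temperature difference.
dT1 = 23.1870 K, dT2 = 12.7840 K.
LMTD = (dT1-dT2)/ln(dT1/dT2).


dT1/dT2 = 1.8138
ln(dT1/dT2) = 0.5954
LMTD = 10.4030 / 0.5954 = 17.4724 K

17.4724 K


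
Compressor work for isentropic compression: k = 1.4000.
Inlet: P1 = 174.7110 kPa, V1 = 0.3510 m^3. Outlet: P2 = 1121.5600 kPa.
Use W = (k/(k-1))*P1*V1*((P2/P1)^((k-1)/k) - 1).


(k-1)/k = 0.2857
(P2/P1)^exp = 1.7010
W = 3.5000 * 174.7110 * 0.3510 * (1.7010 - 1) = 150.4663 kJ

150.4663 kJ


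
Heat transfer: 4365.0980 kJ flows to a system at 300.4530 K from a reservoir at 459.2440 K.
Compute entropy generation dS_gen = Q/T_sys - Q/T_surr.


dS_sys = 4365.0980/300.4530 = 14.5284 kJ/K
dS_surr = -4365.0980/459.2440 = -9.5050 kJ/K
dS_gen = 14.5284 - 9.5050 = 5.0234 kJ/K (irreversible)

dS_gen = 5.0234 kJ/K, irreversible


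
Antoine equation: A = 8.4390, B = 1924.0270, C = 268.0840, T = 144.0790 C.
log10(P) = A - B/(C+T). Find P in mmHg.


C+T = 412.1630
B/(C+T) = 4.6681
log10(P) = 8.4390 - 4.6681 = 3.7709
P = 10^3.7709 = 5900.3586 mmHg

5900.3586 mmHg


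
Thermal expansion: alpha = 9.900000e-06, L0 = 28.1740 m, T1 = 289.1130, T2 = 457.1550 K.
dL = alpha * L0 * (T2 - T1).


dT = 168.0420 K
dL = 9.900000e-06 * 28.1740 * 168.0420 = 0.046871 m
L_final = 28.220871 m

dL = 0.046871 m


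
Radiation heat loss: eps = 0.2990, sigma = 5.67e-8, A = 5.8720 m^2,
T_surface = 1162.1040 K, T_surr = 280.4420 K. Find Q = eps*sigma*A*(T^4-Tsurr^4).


T^4 = 1.8238e+12
Tsurr^4 = 6.1855e+09
Q = 0.2990 * 5.67e-8 * 5.8720 * 1.8176e+12 = 180944.2821 W

180944.2821 W


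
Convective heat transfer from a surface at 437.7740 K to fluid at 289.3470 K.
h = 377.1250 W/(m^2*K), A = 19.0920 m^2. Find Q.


dT = 148.4270 K
Q = 377.1250 * 19.0920 * 148.4270 = 1068684.8641 W

1068684.8641 W


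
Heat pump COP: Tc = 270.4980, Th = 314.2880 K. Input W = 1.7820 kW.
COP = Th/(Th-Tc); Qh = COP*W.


COP = 314.2880 / 43.7900 = 7.1772
Qh = 7.1772 * 1.7820 = 12.7897 kW

COP = 7.1772, Qh = 12.7897 kW


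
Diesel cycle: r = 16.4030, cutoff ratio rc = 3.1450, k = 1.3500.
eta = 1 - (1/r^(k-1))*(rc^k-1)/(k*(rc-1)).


r^(k-1) = 2.6621
rc^k = 4.6966
eta = 0.5205 = 52.0461%

52.0461%


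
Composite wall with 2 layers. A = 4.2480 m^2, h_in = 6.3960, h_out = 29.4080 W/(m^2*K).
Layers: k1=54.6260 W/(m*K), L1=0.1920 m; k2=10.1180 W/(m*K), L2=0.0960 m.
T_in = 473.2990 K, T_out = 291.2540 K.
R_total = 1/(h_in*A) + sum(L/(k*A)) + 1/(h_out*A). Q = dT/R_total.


R_conv_in = 1/(6.3960*4.2480) = 0.0368
R_1 = 0.1920/(54.6260*4.2480) = 0.0008
R_2 = 0.0960/(10.1180*4.2480) = 0.0022
R_conv_out = 1/(29.4080*4.2480) = 0.0080
R_total = 0.0479 K/W
Q = 182.0450 / 0.0479 = 3802.8446 W

R_total = 0.0479 K/W, Q = 3802.8446 W


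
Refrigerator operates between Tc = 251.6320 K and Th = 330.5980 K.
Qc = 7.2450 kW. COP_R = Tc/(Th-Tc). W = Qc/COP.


COP = 251.6320 / 78.9660 = 3.1866
W = 7.2450 / 3.1866 = 2.2736 kW

COP = 3.1866, W = 2.2736 kW


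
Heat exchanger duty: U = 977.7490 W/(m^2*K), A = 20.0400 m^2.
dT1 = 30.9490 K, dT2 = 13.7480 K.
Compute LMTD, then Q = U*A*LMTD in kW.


LMTD = 21.1979 K
Q = 977.7490 * 20.0400 * 21.1979 = 415354.0583 W = 415.3541 kW

415.3541 kW


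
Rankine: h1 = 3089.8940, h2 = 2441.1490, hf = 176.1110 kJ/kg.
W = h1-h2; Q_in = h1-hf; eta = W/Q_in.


W = 648.7450 kJ/kg
Q_in = 2913.7830 kJ/kg
eta = 0.2226 = 22.2647%

eta = 22.2647%


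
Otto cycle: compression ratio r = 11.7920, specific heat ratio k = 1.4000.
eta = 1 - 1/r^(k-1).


r^(k-1) = 2.6831
eta = 1 - 1/2.6831 = 0.6273 = 62.7295%

62.7295%


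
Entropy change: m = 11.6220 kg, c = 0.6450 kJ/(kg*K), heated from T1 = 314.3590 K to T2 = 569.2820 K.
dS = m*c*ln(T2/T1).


T2/T1 = 1.8109
ln(T2/T1) = 0.5938
dS = 11.6220 * 0.6450 * 0.5938 = 4.4515 kJ/K

4.4515 kJ/K


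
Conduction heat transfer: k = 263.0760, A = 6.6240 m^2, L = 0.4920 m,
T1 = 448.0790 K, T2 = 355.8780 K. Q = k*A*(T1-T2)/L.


dT = 92.2010 K
Q = 263.0760 * 6.6240 * 92.2010 / 0.4920 = 326566.8388 W

326566.8388 W


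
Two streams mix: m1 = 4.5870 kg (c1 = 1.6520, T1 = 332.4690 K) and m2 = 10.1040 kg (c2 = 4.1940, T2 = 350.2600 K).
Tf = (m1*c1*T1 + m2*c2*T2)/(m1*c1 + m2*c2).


num = 17362.0377
den = 49.9539
Tf = 347.5612 K

347.5612 K


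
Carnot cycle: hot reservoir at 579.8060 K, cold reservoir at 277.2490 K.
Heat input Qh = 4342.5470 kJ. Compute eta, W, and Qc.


eta = 1 - 277.2490/579.8060 = 0.5218
W = 0.5218 * 4342.5470 = 2266.0476 kJ
Qc = 4342.5470 - 2266.0476 = 2076.4994 kJ

eta = 52.1825%, W = 2266.0476 kJ, Qc = 2076.4994 kJ


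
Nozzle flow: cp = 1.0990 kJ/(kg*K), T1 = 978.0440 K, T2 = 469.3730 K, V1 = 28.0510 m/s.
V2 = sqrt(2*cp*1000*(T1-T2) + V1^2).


dT = 508.6710 K
2*cp*1000*dT = 1118058.8580
V1^2 = 786.8586
V2 = sqrt(1118845.7166) = 1057.7550 m/s

1057.7550 m/s


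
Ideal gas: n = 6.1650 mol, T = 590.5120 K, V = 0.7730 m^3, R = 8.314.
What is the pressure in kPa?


P = nRT/V = 6.1650 * 8.314 * 590.5120 / 0.7730
= 30267.1709 / 0.7730 = 39155.4604 Pa = 39.1555 kPa

39.1555 kPa


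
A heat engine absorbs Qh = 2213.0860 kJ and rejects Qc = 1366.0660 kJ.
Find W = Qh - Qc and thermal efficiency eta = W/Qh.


W = 2213.0860 - 1366.0660 = 847.0200 kJ
eta = 847.0200 / 2213.0860 = 0.3827 = 38.2733%

W = 847.0200 kJ, eta = 38.2733%


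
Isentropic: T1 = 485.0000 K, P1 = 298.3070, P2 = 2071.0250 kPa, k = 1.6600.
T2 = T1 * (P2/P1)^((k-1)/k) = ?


(k-1)/k = 0.3976
(P2/P1)^exp = 2.1606
T2 = 485.0000 * 2.1606 = 1047.9070 K

1047.9070 K


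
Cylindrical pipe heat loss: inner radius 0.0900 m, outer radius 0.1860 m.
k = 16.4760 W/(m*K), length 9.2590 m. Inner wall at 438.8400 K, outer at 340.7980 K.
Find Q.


dT = 98.0420 K
ln(ro/ri) = 0.7259
Q = 2*pi*16.4760*9.2590*98.0420 / 0.7259 = 129452.0593 W

129452.0593 W


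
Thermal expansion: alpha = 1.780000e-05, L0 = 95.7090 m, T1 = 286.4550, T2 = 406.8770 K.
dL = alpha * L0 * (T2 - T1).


dT = 120.4220 K
dL = 1.780000e-05 * 95.7090 * 120.4220 = 0.205153 m
L_final = 95.914153 m

dL = 0.205153 m


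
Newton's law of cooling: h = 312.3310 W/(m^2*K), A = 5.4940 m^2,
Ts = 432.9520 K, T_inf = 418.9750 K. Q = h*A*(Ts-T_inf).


dT = 13.9770 K
Q = 312.3310 * 5.4940 * 13.9770 = 23983.7844 W

23983.7844 W


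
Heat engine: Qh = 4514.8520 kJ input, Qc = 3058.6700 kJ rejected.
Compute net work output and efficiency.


W = 4514.8520 - 3058.6700 = 1456.1820 kJ
eta = 1456.1820 / 4514.8520 = 0.3225 = 32.2532%

W = 1456.1820 kJ, eta = 32.2532%


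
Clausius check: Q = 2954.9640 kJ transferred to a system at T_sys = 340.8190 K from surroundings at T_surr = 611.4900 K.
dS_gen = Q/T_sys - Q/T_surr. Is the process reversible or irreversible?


dS_sys = 2954.9640/340.8190 = 8.6702 kJ/K
dS_surr = -2954.9640/611.4900 = -4.8324 kJ/K
dS_gen = 8.6702 - 4.8324 = 3.8378 kJ/K (irreversible)

dS_gen = 3.8378 kJ/K, irreversible


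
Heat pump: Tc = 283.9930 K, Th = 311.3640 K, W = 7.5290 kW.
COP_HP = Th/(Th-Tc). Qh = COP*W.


COP = 311.3640 / 27.3710 = 11.3757
Qh = 11.3757 * 7.5290 = 85.6476 kW

COP = 11.3757, Qh = 85.6476 kW


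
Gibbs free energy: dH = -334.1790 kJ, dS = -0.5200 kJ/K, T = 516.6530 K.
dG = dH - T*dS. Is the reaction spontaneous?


T*dS = 516.6530 * -0.5200 = -268.6596 kJ
dG = -334.1790 + 268.6596 = -65.5194 kJ (spontaneous)

dG = -65.5194 kJ, spontaneous


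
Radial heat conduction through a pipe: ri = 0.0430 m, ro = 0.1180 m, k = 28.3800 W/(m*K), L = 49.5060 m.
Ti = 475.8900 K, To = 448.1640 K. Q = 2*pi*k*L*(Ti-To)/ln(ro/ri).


dT = 27.7260 K
ln(ro/ri) = 1.0095
Q = 2*pi*28.3800*49.5060*27.7260 / 1.0095 = 242458.6357 W

242458.6357 W


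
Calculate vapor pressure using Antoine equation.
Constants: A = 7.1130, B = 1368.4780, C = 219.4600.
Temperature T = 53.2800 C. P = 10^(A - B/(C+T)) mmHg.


C+T = 272.7400
B/(C+T) = 5.0175
log10(P) = 7.1130 - 5.0175 = 2.0955
P = 10^2.0955 = 124.5895 mmHg

124.5895 mmHg


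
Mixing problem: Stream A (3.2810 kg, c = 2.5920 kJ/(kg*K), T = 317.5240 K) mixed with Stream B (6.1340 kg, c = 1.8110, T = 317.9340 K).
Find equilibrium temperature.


num = 6232.1610
den = 19.6130
Tf = 317.7562 K

317.7562 K


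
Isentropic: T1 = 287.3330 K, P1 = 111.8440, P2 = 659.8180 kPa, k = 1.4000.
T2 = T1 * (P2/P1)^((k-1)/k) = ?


(k-1)/k = 0.2857
(P2/P1)^exp = 1.6605
T2 = 287.3330 * 1.6605 = 477.1087 K

477.1087 K


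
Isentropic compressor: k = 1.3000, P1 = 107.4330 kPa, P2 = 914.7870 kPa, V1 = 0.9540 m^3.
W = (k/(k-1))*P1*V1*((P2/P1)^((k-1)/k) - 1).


(k-1)/k = 0.2308
(P2/P1)^exp = 1.6393
W = 4.3333 * 107.4330 * 0.9540 * (1.6393 - 1) = 283.9294 kJ

283.9294 kJ


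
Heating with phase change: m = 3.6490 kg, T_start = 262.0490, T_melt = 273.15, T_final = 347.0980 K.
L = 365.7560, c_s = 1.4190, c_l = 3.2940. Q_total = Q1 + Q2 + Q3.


Q1 (sensible, solid) = 3.6490 * 1.4190 * 11.1010 = 57.4802 kJ
Q2 (latent) = 3.6490 * 365.7560 = 1334.6436 kJ
Q3 (sensible, liquid) = 3.6490 * 3.2940 * 73.9480 = 888.8406 kJ
Q_total = 2280.9645 kJ

2280.9645 kJ
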